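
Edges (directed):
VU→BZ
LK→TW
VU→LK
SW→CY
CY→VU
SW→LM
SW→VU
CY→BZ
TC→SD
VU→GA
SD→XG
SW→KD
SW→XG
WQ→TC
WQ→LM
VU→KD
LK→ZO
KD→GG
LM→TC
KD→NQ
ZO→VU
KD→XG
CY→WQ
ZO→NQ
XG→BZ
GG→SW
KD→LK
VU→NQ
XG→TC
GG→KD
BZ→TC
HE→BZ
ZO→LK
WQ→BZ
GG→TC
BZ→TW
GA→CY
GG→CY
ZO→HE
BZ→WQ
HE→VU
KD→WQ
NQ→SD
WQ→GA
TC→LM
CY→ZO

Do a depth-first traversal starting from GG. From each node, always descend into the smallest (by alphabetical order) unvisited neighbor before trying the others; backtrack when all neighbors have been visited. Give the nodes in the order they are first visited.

Visit GG
GG → CY
CY → BZ
BZ → TC
TC → LM
TC → SD
SD → XG
BZ → TW
BZ → WQ
WQ → GA
CY → VU
VU → KD
KD → LK
LK → ZO
ZO → HE
ZO → NQ
GG → SW

GG CY BZ TC LM SD XG TW WQ GA VU KD LK ZO HE NQ SW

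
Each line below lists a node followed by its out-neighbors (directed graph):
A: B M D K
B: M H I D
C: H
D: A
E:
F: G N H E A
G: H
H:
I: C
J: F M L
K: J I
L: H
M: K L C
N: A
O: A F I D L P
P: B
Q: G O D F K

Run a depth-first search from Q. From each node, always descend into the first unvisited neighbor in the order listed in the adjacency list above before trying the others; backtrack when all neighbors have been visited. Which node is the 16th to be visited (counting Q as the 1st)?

Visit Q
Q → G
G → H
Q → O
O → A
A → B
B → M
M → K
K → J
J → F
F → N
F → E
J → L
K → I
I → C
B → D
O → P

Visit order: Q, G, H, O, A, B, M, K, J, F, N, E, L, I, C, D, P

D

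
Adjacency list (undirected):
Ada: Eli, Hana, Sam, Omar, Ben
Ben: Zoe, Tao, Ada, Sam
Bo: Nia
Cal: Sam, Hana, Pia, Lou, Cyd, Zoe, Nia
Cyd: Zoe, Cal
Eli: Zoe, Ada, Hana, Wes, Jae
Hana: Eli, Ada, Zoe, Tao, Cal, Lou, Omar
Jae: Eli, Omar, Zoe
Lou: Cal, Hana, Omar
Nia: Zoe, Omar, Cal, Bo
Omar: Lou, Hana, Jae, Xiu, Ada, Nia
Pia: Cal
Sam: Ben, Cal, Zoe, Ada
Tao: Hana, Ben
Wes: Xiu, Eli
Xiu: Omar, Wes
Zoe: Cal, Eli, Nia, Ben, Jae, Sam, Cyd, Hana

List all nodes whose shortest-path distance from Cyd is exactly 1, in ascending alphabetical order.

Cal, Zoe

Level 0: Cyd
Level 1: Cal, Zoe
Level 2: Ben, Eli, Hana, Jae, Lou, Nia, Pia, Sam
Level 3: Ada, Bo, Omar, Tao, Wes
Level 4: Xiu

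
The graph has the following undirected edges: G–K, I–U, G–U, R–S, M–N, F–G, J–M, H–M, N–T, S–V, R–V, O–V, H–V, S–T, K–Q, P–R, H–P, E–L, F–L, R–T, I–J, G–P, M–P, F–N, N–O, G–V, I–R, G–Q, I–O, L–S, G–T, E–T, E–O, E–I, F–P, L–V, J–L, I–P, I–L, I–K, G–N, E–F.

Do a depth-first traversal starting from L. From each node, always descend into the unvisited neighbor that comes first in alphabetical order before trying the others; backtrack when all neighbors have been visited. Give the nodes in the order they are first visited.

L -> E -> F -> G -> K -> I -> J -> M -> H -> P -> R -> S -> T -> N -> O -> V -> U -> Q

Visit L
L → E
E → F
F → G
G → K
K → I
I → J
J → M
M → H
H → P
P → R
R → S
S → T
T → N
N → O
O → V
I → U
K → Q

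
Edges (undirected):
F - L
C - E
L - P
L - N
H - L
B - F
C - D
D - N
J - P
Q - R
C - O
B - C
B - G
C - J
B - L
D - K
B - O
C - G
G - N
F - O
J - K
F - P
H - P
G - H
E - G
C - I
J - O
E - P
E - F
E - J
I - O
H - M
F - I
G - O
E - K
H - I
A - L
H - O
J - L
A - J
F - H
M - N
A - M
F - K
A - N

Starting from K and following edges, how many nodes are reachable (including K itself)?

16

BFS from K visits: K, J, F, E, D, P, O, L, C, A, I, H, B, G, N, M
Reachable nodes: 16 of 18 total.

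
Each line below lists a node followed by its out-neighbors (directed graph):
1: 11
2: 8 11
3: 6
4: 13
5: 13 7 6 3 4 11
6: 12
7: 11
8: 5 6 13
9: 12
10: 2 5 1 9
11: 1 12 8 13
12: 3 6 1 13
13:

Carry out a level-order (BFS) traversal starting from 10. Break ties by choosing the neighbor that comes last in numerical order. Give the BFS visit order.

Visit 10; enqueue 9, 5, 2, 1 → queue [9, 5, 2, 1]
Visit 9; enqueue 12 → queue [5, 2, 1, 12]
Visit 5; enqueue 13, 11, 7, 6, 4, 3 → queue [2, 1, 12, 13, 11, 7, 6, 4, 3]
Visit 2; enqueue 8 → queue [1, 12, 13, 11, 7, 6, 4, 3, 8]
Visit 1 → queue [12, 13, 11, 7, 6, 4, 3, 8]
Visit 12 → queue [13, 11, 7, 6, 4, 3, 8]
Visit 13 → queue [11, 7, 6, 4, 3, 8]
Visit 11 → queue [7, 6, 4, 3, 8]
Visit 7 → queue [6, 4, 3, 8]
Visit 6 → queue [4, 3, 8]
Visit 4 → queue [3, 8]
Visit 3 → queue [8]
Visit 8 → queue []

10, 9, 5, 2, 1, 12, 13, 11, 7, 6, 4, 3, 8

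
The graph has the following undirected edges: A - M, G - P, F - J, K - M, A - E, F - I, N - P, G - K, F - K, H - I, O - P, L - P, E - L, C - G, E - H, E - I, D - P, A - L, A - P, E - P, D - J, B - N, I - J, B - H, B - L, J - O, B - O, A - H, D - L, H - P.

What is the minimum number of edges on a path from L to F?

3

Level 0: L
Level 1: A, B, D, E, P
Level 2: G, H, I, J, M, N, O
Level 3: C, F, K
F first appears at level 3.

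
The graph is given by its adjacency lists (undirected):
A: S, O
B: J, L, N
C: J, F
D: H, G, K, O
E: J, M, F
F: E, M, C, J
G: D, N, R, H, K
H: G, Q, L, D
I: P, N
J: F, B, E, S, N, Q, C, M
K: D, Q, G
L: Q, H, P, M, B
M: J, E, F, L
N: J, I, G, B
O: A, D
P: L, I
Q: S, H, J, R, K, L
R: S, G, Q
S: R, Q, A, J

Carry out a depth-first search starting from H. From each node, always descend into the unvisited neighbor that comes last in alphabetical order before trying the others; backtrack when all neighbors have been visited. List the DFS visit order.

H -> Q -> S -> R -> G -> N -> J -> M -> L -> P -> I -> B -> F -> E -> C -> K -> D -> O -> A

Visit H
H → Q
Q → S
S → R
R → G
G → N
N → J
J → M
M → L
L → P
P → I
L → B
M → F
F → E
F → C
G → K
K → D
D → O
O → A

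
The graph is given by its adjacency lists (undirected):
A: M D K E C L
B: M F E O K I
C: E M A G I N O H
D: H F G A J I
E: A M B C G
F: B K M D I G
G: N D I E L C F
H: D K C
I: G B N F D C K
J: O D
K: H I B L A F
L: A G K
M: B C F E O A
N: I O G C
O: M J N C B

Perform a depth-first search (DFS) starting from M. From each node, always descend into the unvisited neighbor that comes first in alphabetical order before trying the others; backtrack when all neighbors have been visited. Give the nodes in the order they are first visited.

M, A, C, E, B, F, D, G, I, K, H, L, N, O, J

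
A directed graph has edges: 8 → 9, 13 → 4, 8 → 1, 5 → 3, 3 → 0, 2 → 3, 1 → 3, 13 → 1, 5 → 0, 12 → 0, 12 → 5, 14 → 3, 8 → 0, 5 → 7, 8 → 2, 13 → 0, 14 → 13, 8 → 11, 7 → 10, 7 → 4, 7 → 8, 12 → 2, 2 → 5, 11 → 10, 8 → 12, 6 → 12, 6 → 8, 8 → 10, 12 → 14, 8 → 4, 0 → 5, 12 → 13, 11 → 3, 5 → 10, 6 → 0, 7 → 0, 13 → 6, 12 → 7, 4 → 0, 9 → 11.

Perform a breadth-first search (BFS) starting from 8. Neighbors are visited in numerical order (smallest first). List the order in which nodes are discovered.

Visit 8; enqueue 0, 1, 2, 4, 9, 10, 11, 12 → queue [0, 1, 2, 4, 9, 10, 11, 12]
Visit 0; enqueue 5 → queue [1, 2, 4, 9, 10, 11, 12, 5]
Visit 1; enqueue 3 → queue [2, 4, 9, 10, 11, 12, 5, 3]
Visit 2 → queue [4, 9, 10, 11, 12, 5, 3]
Visit 4 → queue [9, 10, 11, 12, 5, 3]
Visit 9 → queue [10, 11, 12, 5, 3]
Visit 10 → queue [11, 12, 5, 3]
Visit 11 → queue [12, 5, 3]
Visit 12; enqueue 7, 13, 14 → queue [5, 3, 7, 13, 14]
Visit 5 → queue [3, 7, 13, 14]
Visit 3 → queue [7, 13, 14]
Visit 7 → queue [13, 14]
Visit 13; enqueue 6 → queue [14, 6]
Visit 14 → queue [6]
Visit 6 → queue []

8 0 1 2 4 9 10 11 12 5 3 7 13 14 6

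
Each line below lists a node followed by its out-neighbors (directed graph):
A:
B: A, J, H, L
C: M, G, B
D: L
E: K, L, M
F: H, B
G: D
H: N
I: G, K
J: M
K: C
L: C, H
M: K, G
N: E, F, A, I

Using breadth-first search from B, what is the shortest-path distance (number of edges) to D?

4

Level 0: B
Level 1: A, H, J, L
Level 2: C, M, N
Level 3: E, F, G, I, K
Level 4: D
D first appears at level 4.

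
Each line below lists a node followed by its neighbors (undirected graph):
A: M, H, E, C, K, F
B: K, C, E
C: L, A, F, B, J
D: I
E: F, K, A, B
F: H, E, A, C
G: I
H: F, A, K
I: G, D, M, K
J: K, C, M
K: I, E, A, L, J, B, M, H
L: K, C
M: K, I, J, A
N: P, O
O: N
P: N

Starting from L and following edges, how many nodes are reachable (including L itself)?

BFS from L visits: L, C, K, A, B, F, J, E, H, I, M, D, G
Reachable nodes: 13 of 16 total.

13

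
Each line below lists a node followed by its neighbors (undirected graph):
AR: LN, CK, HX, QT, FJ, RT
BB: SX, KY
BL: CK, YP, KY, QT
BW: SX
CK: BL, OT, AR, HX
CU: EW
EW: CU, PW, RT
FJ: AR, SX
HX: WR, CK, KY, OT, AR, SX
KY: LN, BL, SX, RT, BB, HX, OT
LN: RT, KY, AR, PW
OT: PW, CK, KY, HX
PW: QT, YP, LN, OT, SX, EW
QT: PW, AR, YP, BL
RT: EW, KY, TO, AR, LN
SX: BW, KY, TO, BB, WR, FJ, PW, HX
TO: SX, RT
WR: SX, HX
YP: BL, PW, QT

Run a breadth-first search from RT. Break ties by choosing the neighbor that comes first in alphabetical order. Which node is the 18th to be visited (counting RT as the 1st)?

Visit RT; enqueue AR, EW, KY, LN, TO → queue [AR, EW, KY, LN, TO]
Visit AR; enqueue CK, FJ, HX, QT → queue [EW, KY, LN, TO, CK, FJ, HX, QT]
Visit EW; enqueue CU, PW → queue [KY, LN, TO, CK, FJ, HX, QT, CU, PW]
Visit KY; enqueue BB, BL, OT, SX → queue [LN, TO, CK, FJ, HX, QT, CU, PW, BB, BL, OT, SX]
Visit LN → queue [TO, CK, FJ, HX, QT, CU, PW, BB, BL, OT, SX]
Visit TO → queue [CK, FJ, HX, QT, CU, PW, BB, BL, OT, SX]
Visit CK → queue [FJ, HX, QT, CU, PW, BB, BL, OT, SX]
Visit FJ → queue [HX, QT, CU, PW, BB, BL, OT, SX]
Visit HX; enqueue WR → queue [QT, CU, PW, BB, BL, OT, SX, WR]
Visit QT; enqueue YP → queue [CU, PW, BB, BL, OT, SX, WR, YP]
Visit CU → queue [PW, BB, BL, OT, SX, WR, YP]
Visit PW → queue [BB, BL, OT, SX, WR, YP]
Visit BB → queue [BL, OT, SX, WR, YP]
Visit BL → queue [OT, SX, WR, YP]
Visit OT → queue [SX, WR, YP]
Visit SX; enqueue BW → queue [WR, YP, BW]
Visit WR → queue [YP, BW]
Visit YP → queue [BW]
Visit BW → queue []

Visit order: RT, AR, EW, KY, LN, TO, CK, FJ, HX, QT, CU, PW, BB, BL, OT, SX, WR, YP, BW

YP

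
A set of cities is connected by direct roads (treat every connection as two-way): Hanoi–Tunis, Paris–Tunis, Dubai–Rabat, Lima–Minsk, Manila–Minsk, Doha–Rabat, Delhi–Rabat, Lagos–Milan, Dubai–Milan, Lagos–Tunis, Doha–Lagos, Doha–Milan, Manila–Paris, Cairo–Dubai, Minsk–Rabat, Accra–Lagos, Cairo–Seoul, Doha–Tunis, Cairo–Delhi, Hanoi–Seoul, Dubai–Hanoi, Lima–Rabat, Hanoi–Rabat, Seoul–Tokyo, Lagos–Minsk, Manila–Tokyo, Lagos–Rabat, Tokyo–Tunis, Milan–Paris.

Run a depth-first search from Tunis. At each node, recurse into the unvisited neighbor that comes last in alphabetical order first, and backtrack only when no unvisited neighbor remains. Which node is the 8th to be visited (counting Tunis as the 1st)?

Paris

Visit Tunis
Tunis → Tokyo
Tokyo → Seoul
Seoul → Hanoi
Hanoi → Rabat
Rabat → Minsk
Minsk → Manila
Manila → Paris
Paris → Milan
Milan → Lagos
Lagos → Doha
Lagos → Accra
Milan → Dubai
Dubai → Cairo
Cairo → Delhi
Minsk → Lima

Visit order: Tunis, Tokyo, Seoul, Hanoi, Rabat, Minsk, Manila, Paris, Milan, Lagos, Doha, Accra, Dubai, Cairo, Delhi, Lima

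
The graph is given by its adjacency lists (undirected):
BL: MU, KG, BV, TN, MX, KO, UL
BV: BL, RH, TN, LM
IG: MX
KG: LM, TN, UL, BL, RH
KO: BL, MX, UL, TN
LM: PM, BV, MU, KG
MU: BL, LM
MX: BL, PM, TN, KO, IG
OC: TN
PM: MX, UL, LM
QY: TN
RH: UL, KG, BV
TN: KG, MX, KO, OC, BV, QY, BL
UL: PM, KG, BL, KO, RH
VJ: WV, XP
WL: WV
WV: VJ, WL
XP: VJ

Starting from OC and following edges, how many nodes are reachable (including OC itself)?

14

BFS from OC visits: OC, TN, BL, BV, KG, KO, MX, QY, MU, UL, LM, RH, IG, PM
Reachable nodes: 14 of 18 total.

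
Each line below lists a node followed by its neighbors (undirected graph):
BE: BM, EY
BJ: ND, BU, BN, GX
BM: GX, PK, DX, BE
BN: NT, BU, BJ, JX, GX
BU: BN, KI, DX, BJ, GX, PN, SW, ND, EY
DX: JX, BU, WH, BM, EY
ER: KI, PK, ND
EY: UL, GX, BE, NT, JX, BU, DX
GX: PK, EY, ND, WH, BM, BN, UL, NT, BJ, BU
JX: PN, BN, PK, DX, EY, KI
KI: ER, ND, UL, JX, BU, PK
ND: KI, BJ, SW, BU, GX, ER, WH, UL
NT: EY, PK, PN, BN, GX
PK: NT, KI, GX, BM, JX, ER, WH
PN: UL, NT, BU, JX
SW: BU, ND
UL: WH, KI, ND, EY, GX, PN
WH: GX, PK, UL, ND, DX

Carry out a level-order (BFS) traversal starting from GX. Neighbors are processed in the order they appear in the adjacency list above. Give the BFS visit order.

Visit GX; enqueue PK, EY, ND, WH, BM, BN, UL, NT, BJ, BU → queue [PK, EY, ND, WH, BM, BN, UL, NT, BJ, BU]
Visit PK; enqueue KI, JX, ER → queue [EY, ND, WH, BM, BN, UL, NT, BJ, BU, KI, JX, ER]
Visit EY; enqueue BE, DX → queue [ND, WH, BM, BN, UL, NT, BJ, BU, KI, JX, ER, BE, DX]
Visit ND; enqueue SW → queue [WH, BM, BN, UL, NT, BJ, BU, KI, JX, ER, BE, DX, SW]
Visit WH → queue [BM, BN, UL, NT, BJ, BU, KI, JX, ER, BE, DX, SW]
Visit BM → queue [BN, UL, NT, BJ, BU, KI, JX, ER, BE, DX, SW]
Visit BN → queue [UL, NT, BJ, BU, KI, JX, ER, BE, DX, SW]
Visit UL; enqueue PN → queue [NT, BJ, BU, KI, JX, ER, BE, DX, SW, PN]
Visit NT → queue [BJ, BU, KI, JX, ER, BE, DX, SW, PN]
Visit BJ → queue [BU, KI, JX, ER, BE, DX, SW, PN]
Visit BU → queue [KI, JX, ER, BE, DX, SW, PN]
Visit KI → queue [JX, ER, BE, DX, SW, PN]
Visit JX → queue [ER, BE, DX, SW, PN]
Visit ER → queue [BE, DX, SW, PN]
Visit BE → queue [DX, SW, PN]
Visit DX → queue [SW, PN]
Visit SW → queue [PN]
Visit PN → queue []

GX, PK, EY, ND, WH, BM, BN, UL, NT, BJ, BU, KI, JX, ER, BE, DX, SW, PN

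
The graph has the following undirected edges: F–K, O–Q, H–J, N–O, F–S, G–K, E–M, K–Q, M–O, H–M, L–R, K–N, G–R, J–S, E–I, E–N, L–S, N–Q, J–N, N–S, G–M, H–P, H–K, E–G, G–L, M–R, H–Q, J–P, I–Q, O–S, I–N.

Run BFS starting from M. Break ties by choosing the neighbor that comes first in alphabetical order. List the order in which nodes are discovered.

M E G H O R I N K L J P Q S F

Visit M; enqueue E, G, H, O, R → queue [E, G, H, O, R]
Visit E; enqueue I, N → queue [G, H, O, R, I, N]
Visit G; enqueue K, L → queue [H, O, R, I, N, K, L]
Visit H; enqueue J, P, Q → queue [O, R, I, N, K, L, J, P, Q]
Visit O; enqueue S → queue [R, I, N, K, L, J, P, Q, S]
Visit R → queue [I, N, K, L, J, P, Q, S]
Visit I → queue [N, K, L, J, P, Q, S]
Visit N → queue [K, L, J, P, Q, S]
Visit K; enqueue F → queue [L, J, P, Q, S, F]
Visit L → queue [J, P, Q, S, F]
Visit J → queue [P, Q, S, F]
Visit P → queue [Q, S, F]
Visit Q → queue [S, F]
Visit S → queue [F]
Visit F → queue []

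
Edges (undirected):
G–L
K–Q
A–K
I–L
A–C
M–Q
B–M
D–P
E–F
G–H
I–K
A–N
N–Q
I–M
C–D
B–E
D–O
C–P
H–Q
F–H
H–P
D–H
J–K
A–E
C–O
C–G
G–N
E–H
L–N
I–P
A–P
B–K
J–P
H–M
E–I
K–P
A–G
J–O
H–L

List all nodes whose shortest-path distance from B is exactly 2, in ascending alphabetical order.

A, F, H, I, J, P, Q

Level 0: B
Level 1: E, K, M
Level 2: A, F, H, I, J, P, Q
Level 3: C, D, G, L, N, O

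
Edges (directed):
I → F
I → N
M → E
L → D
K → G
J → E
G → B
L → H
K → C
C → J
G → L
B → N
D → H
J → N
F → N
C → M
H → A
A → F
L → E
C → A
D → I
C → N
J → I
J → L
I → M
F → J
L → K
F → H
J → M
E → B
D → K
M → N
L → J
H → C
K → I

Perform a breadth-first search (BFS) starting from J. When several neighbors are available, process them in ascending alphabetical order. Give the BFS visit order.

J, E, I, L, M, N, B, F, D, H, K, A, C, G

Visit J; enqueue E, I, L, M, N → queue [E, I, L, M, N]
Visit E; enqueue B → queue [I, L, M, N, B]
Visit I; enqueue F → queue [L, M, N, B, F]
Visit L; enqueue D, H, K → queue [M, N, B, F, D, H, K]
Visit M → queue [N, B, F, D, H, K]
Visit N → queue [B, F, D, H, K]
Visit B → queue [F, D, H, K]
Visit F → queue [D, H, K]
Visit D → queue [H, K]
Visit H; enqueue A, C → queue [K, A, C]
Visit K; enqueue G → queue [A, C, G]
Visit A → queue [C, G]
Visit C → queue [G]
Visit G → queue []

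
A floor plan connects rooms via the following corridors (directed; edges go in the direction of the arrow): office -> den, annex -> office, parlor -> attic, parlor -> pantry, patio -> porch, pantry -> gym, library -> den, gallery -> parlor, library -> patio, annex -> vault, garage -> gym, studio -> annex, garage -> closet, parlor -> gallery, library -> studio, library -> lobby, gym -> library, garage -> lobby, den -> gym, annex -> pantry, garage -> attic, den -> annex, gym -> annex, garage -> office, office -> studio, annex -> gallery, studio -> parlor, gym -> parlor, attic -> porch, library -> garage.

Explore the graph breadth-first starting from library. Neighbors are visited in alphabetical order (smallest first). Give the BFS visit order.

Visit library; enqueue den, garage, lobby, patio, studio → queue [den, garage, lobby, patio, studio]
Visit den; enqueue annex, gym → queue [garage, lobby, patio, studio, annex, gym]
Visit garage; enqueue attic, closet, office → queue [lobby, patio, studio, annex, gym, attic, closet, office]
Visit lobby → queue [patio, studio, annex, gym, attic, closet, office]
Visit patio; enqueue porch → queue [studio, annex, gym, attic, closet, office, porch]
Visit studio; enqueue parlor → queue [annex, gym, attic, closet, office, porch, parlor]
Visit annex; enqueue gallery, pantry, vault → queue [gym, attic, closet, office, porch, parlor, gallery, pantry, vault]
Visit gym → queue [attic, closet, office, porch, parlor, gallery, pantry, vault]
Visit attic → queue [closet, office, porch, parlor, gallery, pantry, vault]
Visit closet → queue [office, porch, parlor, gallery, pantry, vault]
Visit office → queue [porch, parlor, gallery, pantry, vault]
Visit porch → queue [parlor, gallery, pantry, vault]
Visit parlor → queue [gallery, pantry, vault]
Visit gallery → queue [pantry, vault]
Visit pantry → queue [vault]
Visit vault → queue []

library -> den -> garage -> lobby -> patio -> studio -> annex -> gym -> attic -> closet -> office -> porch -> parlor -> gallery -> pantry -> vault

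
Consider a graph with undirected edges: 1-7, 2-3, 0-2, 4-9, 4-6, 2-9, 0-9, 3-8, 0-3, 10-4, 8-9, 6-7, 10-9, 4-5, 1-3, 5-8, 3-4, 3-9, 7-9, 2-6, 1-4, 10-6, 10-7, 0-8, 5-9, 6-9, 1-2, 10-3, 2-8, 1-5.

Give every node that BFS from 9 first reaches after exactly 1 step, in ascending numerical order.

0, 2, 3, 4, 5, 6, 7, 8, 10

Level 0: 9
Level 1: 0, 2, 3, 4, 5, 6, 7, 8, 10
Level 2: 1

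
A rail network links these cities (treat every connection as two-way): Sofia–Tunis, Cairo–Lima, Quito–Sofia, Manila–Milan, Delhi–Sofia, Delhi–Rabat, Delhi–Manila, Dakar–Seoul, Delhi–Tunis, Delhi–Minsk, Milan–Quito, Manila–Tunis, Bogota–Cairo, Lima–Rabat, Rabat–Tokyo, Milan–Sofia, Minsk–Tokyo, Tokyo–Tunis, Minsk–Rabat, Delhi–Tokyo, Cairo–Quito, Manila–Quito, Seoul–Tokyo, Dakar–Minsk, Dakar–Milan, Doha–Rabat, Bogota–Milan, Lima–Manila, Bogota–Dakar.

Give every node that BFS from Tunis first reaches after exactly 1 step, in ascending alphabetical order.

Delhi, Manila, Sofia, Tokyo

Level 0: Tunis
Level 1: Delhi, Manila, Sofia, Tokyo
Level 2: Lima, Milan, Minsk, Quito, Rabat, Seoul
Level 3: Bogota, Cairo, Dakar, Doha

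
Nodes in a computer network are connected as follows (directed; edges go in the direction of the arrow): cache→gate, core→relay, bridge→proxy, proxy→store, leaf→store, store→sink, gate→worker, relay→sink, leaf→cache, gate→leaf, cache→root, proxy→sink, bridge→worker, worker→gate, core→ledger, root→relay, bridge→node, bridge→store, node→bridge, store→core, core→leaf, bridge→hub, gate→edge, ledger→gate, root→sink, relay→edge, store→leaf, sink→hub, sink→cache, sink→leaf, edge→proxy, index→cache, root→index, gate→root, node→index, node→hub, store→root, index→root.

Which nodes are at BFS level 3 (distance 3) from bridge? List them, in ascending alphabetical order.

cache, edge, ledger, relay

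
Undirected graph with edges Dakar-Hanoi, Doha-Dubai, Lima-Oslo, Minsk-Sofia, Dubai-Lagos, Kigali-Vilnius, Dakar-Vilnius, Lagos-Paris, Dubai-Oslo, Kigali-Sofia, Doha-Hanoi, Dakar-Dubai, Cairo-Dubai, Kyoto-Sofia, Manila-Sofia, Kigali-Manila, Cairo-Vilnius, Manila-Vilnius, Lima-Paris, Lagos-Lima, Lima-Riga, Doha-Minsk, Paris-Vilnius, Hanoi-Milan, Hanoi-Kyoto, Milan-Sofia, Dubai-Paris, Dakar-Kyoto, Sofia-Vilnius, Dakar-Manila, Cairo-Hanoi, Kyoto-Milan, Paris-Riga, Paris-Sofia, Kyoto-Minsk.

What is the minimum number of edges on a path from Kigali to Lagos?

3

Level 0: Kigali
Level 1: Manila, Sofia, Vilnius
Level 2: Cairo, Dakar, Kyoto, Milan, Minsk, Paris
Level 3: Doha, Dubai, Hanoi, Lagos, Lima, Riga
Level 4: Oslo
Lagos first appears at level 3.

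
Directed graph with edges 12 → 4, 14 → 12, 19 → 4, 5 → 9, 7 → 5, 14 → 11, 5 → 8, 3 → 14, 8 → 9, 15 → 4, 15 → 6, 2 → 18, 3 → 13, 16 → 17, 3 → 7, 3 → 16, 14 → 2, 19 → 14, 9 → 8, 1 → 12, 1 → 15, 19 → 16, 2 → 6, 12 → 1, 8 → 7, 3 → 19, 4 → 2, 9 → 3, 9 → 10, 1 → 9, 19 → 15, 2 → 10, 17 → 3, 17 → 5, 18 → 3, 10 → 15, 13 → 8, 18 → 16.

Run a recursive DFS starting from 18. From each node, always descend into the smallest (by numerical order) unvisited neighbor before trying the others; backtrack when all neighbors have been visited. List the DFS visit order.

18, 3, 7, 5, 8, 9, 10, 15, 4, 2, 6, 13, 14, 11, 12, 1, 16, 17, 19

Visit 18
18 → 3
3 → 7
7 → 5
5 → 8
8 → 9
9 → 10
10 → 15
15 → 4
4 → 2
2 → 6
3 → 13
3 → 14
14 → 11
14 → 12
12 → 1
3 → 16
16 → 17
3 → 19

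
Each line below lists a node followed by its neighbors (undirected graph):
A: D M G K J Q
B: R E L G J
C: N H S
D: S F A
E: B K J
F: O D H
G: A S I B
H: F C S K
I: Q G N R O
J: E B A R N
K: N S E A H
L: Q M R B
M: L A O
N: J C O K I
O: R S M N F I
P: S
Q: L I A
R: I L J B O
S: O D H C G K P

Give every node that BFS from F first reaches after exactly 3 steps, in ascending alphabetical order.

Level 0: F
Level 1: D, H, O
Level 2: A, C, I, K, M, N, R, S
Level 3: B, E, G, J, L, P, Q

B, E, G, J, L, P, Q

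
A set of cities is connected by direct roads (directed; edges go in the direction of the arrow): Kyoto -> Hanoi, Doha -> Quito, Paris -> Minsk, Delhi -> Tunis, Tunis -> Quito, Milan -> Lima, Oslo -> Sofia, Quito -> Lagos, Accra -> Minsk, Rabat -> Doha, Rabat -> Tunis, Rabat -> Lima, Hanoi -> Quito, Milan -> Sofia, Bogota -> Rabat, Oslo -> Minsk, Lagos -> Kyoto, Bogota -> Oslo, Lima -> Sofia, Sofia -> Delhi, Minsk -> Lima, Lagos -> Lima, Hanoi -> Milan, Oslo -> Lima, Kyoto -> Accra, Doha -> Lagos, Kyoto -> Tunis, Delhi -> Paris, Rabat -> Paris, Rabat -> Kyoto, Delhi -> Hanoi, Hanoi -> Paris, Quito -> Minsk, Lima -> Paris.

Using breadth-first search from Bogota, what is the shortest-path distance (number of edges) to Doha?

2

Level 0: Bogota
Level 1: Oslo, Rabat
Level 2: Doha, Kyoto, Lima, Minsk, Paris, Sofia, Tunis
Level 3: Accra, Delhi, Hanoi, Lagos, Quito
Level 4: Milan
Doha first appears at level 2.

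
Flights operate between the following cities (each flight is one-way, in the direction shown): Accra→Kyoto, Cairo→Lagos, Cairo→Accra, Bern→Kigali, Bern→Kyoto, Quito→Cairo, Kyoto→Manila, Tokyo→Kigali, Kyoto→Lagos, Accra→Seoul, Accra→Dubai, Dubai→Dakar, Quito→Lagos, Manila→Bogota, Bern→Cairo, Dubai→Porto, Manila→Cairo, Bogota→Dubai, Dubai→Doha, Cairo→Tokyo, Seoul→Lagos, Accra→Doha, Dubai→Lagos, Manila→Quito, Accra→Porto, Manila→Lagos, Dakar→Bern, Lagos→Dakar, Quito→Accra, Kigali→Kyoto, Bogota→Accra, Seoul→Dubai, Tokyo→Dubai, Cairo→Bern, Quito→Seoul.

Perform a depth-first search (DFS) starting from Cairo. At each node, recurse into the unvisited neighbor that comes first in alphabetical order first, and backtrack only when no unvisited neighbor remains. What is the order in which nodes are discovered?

Cairo, Accra, Doha, Dubai, Dakar, Bern, Kigali, Kyoto, Lagos, Manila, Bogota, Quito, Seoul, Porto, Tokyo

Visit Cairo
Cairo → Accra
Accra → Doha
Accra → Dubai
Dubai → Dakar
Dakar → Bern
Bern → Kigali
Kigali → Kyoto
Kyoto → Lagos
Kyoto → Manila
Manila → Bogota
Manila → Quito
Quito → Seoul
Dubai → Porto
Cairo → Tokyo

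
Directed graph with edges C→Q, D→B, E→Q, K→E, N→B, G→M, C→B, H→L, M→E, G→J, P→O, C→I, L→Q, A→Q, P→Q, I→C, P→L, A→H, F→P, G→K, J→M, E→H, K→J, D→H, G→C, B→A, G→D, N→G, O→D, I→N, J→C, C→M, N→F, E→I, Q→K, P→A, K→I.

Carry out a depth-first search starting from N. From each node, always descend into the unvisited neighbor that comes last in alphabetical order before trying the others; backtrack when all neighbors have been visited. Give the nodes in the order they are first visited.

Visit N
N → G
G → M
M → E
E → Q
Q → K
K → J
J → C
C → I
C → B
B → A
A → H
H → L
G → D
N → F
F → P
P → O

N → G → M → E → Q → K → J → C → I → B → A → H → L → D → F → P → O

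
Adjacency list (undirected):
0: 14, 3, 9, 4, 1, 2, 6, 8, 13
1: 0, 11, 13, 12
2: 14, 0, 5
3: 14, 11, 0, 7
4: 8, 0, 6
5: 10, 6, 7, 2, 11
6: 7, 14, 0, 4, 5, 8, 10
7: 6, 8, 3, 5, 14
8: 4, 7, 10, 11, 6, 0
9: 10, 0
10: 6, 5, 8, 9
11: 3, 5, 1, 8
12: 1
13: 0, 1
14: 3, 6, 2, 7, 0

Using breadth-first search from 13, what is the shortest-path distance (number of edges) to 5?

Level 0: 13
Level 1: 0, 1
Level 2: 2, 3, 4, 6, 8, 9, 11, 12, 14
Level 3: 5, 7, 10
5 first appears at level 3.

3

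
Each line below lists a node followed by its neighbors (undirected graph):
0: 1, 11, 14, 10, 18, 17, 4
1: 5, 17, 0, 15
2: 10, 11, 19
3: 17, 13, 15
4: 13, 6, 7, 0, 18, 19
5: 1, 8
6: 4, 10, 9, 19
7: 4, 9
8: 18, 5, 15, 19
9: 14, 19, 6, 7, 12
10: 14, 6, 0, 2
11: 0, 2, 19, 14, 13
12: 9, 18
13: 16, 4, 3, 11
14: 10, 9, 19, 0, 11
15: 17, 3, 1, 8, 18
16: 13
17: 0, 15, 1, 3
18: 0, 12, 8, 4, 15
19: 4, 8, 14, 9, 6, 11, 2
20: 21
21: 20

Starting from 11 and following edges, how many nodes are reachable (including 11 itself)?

BFS from 11 visits: 11, 0, 2, 19, 14, 13, 1, 10, 18, 17, 4, 8, 9, 6, 16, 3, 5, 15, 12, 7
Reachable nodes: 20 of 22 total.

20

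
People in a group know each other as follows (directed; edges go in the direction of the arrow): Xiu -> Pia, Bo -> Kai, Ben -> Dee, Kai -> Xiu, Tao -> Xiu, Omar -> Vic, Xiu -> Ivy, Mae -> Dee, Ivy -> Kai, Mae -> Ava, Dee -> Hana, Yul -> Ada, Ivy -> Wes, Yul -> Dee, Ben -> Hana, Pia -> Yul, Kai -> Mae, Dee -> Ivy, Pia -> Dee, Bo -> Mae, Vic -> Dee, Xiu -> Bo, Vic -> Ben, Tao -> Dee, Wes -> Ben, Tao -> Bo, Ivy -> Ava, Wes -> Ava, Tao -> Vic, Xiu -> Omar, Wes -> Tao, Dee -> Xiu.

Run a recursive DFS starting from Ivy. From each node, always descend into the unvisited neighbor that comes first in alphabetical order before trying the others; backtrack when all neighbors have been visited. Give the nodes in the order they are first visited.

Visit Ivy
Ivy → Ava
Ivy → Kai
Kai → Mae
Mae → Dee
Dee → Hana
Dee → Xiu
Xiu → Bo
Xiu → Omar
Omar → Vic
Vic → Ben
Xiu → Pia
Pia → Yul
Yul → Ada
Ivy → Wes
Wes → Tao

Ivy → Ava → Kai → Mae → Dee → Hana → Xiu → Bo → Omar → Vic → Ben → Pia → Yul → Ada → Wes → Tao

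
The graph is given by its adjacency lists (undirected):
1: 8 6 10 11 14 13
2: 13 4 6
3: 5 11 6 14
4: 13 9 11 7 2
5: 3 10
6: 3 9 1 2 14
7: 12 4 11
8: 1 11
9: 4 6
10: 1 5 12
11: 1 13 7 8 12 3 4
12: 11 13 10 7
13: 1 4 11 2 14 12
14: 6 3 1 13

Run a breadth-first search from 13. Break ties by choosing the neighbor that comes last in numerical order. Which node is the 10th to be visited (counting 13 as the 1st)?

Visit 13; enqueue 14, 12, 11, 4, 2, 1 → queue [14, 12, 11, 4, 2, 1]
Visit 14; enqueue 6, 3 → queue [12, 11, 4, 2, 1, 6, 3]
Visit 12; enqueue 10, 7 → queue [11, 4, 2, 1, 6, 3, 10, 7]
Visit 11; enqueue 8 → queue [4, 2, 1, 6, 3, 10, 7, 8]
Visit 4; enqueue 9 → queue [2, 1, 6, 3, 10, 7, 8, 9]
Visit 2 → queue [1, 6, 3, 10, 7, 8, 9]
Visit 1 → queue [6, 3, 10, 7, 8, 9]
Visit 6 → queue [3, 10, 7, 8, 9]
Visit 3; enqueue 5 → queue [10, 7, 8, 9, 5]
Visit 10 → queue [7, 8, 9, 5]
Visit 7 → queue [8, 9, 5]
Visit 8 → queue [9, 5]
Visit 9 → queue [5]
Visit 5 → queue []

Visit order: 13, 14, 12, 11, 4, 2, 1, 6, 3, 10, 7, 8, 9, 5

10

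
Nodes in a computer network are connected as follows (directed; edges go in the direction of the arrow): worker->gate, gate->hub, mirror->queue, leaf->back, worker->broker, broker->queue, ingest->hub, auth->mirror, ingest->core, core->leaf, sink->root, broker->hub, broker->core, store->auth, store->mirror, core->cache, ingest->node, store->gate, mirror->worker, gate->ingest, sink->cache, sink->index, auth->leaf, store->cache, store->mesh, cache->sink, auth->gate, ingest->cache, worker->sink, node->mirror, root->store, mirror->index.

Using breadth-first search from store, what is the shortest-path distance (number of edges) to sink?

Level 0: store
Level 1: auth, cache, gate, mesh, mirror
Level 2: hub, index, ingest, leaf, queue, sink, worker
Level 3: back, broker, core, node, root
sink first appears at level 2.

2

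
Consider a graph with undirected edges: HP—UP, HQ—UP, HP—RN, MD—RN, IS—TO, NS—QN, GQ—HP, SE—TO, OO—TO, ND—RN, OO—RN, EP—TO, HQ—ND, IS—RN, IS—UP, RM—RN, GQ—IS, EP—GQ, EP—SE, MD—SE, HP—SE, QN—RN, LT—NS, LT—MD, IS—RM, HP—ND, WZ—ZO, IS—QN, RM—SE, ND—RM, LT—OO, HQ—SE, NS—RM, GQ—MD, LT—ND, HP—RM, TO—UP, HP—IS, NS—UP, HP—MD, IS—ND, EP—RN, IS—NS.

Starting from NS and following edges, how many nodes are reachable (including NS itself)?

16

BFS from NS visits: NS, UP, RM, QN, LT, IS, TO, HQ, HP, SE, RN, ND, OO, MD, GQ, EP
Reachable nodes: 16 of 18 total.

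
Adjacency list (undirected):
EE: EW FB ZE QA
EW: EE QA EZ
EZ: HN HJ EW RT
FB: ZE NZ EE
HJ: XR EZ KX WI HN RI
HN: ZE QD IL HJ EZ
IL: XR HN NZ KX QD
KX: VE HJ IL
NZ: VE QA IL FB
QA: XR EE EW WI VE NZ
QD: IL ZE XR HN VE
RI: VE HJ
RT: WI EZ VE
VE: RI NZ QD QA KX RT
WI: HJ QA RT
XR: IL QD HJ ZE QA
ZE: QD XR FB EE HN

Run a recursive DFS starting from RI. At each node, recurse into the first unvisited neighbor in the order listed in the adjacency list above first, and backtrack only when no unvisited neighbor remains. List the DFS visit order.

RI, VE, NZ, QA, XR, IL, HN, ZE, QD, FB, EE, EW, EZ, HJ, KX, WI, RT

Visit RI
RI → VE
VE → NZ
NZ → QA
QA → XR
XR → IL
IL → HN
HN → ZE
ZE → QD
ZE → FB
FB → EE
EE → EW
EW → EZ
EZ → HJ
HJ → KX
HJ → WI
WI → RT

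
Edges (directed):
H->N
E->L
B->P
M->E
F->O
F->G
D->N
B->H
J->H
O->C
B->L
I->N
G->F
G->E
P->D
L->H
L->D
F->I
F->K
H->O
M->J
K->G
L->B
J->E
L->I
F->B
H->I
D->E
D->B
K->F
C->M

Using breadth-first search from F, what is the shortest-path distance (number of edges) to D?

3

Level 0: F
Level 1: B, G, I, K, O
Level 2: C, E, H, L, N, P
Level 3: D, M
Level 4: J
D first appears at level 3.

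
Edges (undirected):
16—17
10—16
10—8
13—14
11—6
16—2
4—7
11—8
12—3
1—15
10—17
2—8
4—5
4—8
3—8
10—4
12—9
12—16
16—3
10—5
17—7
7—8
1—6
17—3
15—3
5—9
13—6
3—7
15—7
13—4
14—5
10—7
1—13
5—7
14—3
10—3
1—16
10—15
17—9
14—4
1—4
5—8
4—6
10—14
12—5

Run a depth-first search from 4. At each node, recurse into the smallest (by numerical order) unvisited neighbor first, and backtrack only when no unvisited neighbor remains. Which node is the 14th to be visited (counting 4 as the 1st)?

Visit 4
4 → 1
1 → 6
6 → 11
11 → 8
8 → 2
2 → 16
16 → 3
3 → 7
7 → 5
5 → 9
9 → 12
9 → 17
17 → 10
10 → 14
14 → 13
10 → 15

Visit order: 4, 1, 6, 11, 8, 2, 16, 3, 7, 5, 9, 12, 17, 10, 14, 13, 15

10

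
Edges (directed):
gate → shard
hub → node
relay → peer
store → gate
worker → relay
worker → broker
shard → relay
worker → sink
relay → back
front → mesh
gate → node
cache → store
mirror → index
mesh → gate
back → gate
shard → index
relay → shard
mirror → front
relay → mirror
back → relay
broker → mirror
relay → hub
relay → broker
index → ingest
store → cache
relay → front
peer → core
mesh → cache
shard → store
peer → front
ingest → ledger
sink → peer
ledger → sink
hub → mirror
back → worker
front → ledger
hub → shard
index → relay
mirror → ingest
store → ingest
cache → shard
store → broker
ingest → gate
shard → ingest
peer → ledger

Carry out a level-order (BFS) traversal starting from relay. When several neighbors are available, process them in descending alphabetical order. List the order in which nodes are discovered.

Visit relay; enqueue shard, peer, mirror, hub, front, broker, back → queue [shard, peer, mirror, hub, front, broker, back]
Visit shard; enqueue store, ingest, index → queue [peer, mirror, hub, front, broker, back, store, ingest, index]
Visit peer; enqueue ledger, core → queue [mirror, hub, front, broker, back, store, ingest, index, ledger, core]
Visit mirror → queue [hub, front, broker, back, store, ingest, index, ledger, core]
Visit hub; enqueue node → queue [front, broker, back, store, ingest, index, ledger, core, node]
Visit front; enqueue mesh → queue [broker, back, store, ingest, index, ledger, core, node, mesh]
Visit broker → queue [back, store, ingest, index, ledger, core, node, mesh]
Visit back; enqueue worker, gate → queue [store, ingest, index, ledger, core, node, mesh, worker, gate]
Visit store; enqueue cache → queue [ingest, index, ledger, core, node, mesh, worker, gate, cache]
Visit ingest → queue [index, ledger, core, node, mesh, worker, gate, cache]
Visit index → queue [ledger, core, node, mesh, worker, gate, cache]
Visit ledger; enqueue sink → queue [core, node, mesh, worker, gate, cache, sink]
Visit core → queue [node, mesh, worker, gate, cache, sink]
Visit node → queue [mesh, worker, gate, cache, sink]
Visit mesh → queue [worker, gate, cache, sink]
Visit worker → queue [gate, cache, sink]
Visit gate → queue [cache, sink]
Visit cache → queue [sink]
Visit sink → queue []

relay -> shard -> peer -> mirror -> hub -> front -> broker -> back -> store -> ingest -> index -> ledger -> core -> node -> mesh -> worker -> gate -> cache -> sink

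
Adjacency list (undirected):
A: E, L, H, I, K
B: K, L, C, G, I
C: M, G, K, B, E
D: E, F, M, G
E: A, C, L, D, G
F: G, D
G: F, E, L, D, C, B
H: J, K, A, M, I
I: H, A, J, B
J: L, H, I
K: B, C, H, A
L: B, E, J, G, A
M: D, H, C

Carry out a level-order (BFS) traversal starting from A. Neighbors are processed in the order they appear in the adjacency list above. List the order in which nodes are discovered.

A E L H I K C D G B J M F

Visit A; enqueue E, L, H, I, K → queue [E, L, H, I, K]
Visit E; enqueue C, D, G → queue [L, H, I, K, C, D, G]
Visit L; enqueue B, J → queue [H, I, K, C, D, G, B, J]
Visit H; enqueue M → queue [I, K, C, D, G, B, J, M]
Visit I → queue [K, C, D, G, B, J, M]
Visit K → queue [C, D, G, B, J, M]
Visit C → queue [D, G, B, J, M]
Visit D; enqueue F → queue [G, B, J, M, F]
Visit G → queue [B, J, M, F]
Visit B → queue [J, M, F]
Visit J → queue [M, F]
Visit M → queue [F]
Visit F → queue []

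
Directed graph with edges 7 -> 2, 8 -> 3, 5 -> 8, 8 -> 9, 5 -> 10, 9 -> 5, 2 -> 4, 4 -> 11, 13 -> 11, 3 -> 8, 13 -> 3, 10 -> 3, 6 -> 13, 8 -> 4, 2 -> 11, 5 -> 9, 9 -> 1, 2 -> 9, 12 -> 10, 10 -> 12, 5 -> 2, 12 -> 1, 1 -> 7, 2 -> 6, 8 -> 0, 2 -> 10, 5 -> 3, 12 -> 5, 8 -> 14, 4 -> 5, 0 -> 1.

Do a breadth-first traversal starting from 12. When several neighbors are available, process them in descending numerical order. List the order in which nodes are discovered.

12, 10, 5, 1, 3, 9, 8, 2, 7, 14, 4, 0, 11, 6, 13

Visit 12; enqueue 10, 5, 1 → queue [10, 5, 1]
Visit 10; enqueue 3 → queue [5, 1, 3]
Visit 5; enqueue 9, 8, 2 → queue [1, 3, 9, 8, 2]
Visit 1; enqueue 7 → queue [3, 9, 8, 2, 7]
Visit 3 → queue [9, 8, 2, 7]
Visit 9 → queue [8, 2, 7]
Visit 8; enqueue 14, 4, 0 → queue [2, 7, 14, 4, 0]
Visit 2; enqueue 11, 6 → queue [7, 14, 4, 0, 11, 6]
Visit 7 → queue [14, 4, 0, 11, 6]
Visit 14 → queue [4, 0, 11, 6]
Visit 4 → queue [0, 11, 6]
Visit 0 → queue [11, 6]
Visit 11 → queue [6]
Visit 6; enqueue 13 → queue [13]
Visit 13 → queue []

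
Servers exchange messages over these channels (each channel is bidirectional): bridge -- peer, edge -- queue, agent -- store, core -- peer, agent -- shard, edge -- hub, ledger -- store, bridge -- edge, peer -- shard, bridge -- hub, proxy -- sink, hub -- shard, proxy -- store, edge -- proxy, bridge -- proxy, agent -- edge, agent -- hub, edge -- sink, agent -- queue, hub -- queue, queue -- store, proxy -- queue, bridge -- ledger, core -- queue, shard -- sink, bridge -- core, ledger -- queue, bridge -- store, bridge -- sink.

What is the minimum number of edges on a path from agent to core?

2

Level 0: agent
Level 1: edge, hub, queue, shard, store
Level 2: bridge, core, ledger, peer, proxy, sink
core first appears at level 2.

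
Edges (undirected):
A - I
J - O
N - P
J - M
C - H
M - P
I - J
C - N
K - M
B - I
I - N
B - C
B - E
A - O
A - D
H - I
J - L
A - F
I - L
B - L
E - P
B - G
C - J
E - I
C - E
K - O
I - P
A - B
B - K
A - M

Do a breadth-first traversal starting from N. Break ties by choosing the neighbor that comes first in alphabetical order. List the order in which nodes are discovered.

N → C → I → P → B → E → H → J → A → L → M → G → K → O → D → F

Visit N; enqueue C, I, P → queue [C, I, P]
Visit C; enqueue B, E, H, J → queue [I, P, B, E, H, J]
Visit I; enqueue A, L → queue [P, B, E, H, J, A, L]
Visit P; enqueue M → queue [B, E, H, J, A, L, M]
Visit B; enqueue G, K → queue [E, H, J, A, L, M, G, K]
Visit E → queue [H, J, A, L, M, G, K]
Visit H → queue [J, A, L, M, G, K]
Visit J; enqueue O → queue [A, L, M, G, K, O]
Visit A; enqueue D, F → queue [L, M, G, K, O, D, F]
Visit L → queue [M, G, K, O, D, F]
Visit M → queue [G, K, O, D, F]
Visit G → queue [K, O, D, F]
Visit K → queue [O, D, F]
Visit O → queue [D, F]
Visit D → queue [F]
Visit F → queue []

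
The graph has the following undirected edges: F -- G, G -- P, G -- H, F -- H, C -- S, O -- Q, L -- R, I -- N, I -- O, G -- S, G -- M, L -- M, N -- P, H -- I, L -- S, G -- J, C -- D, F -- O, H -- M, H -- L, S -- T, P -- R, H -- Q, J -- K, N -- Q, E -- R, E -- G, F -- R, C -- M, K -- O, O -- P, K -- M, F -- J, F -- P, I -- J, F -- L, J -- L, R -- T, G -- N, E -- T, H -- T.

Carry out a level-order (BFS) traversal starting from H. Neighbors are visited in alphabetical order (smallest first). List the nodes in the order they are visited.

Visit H; enqueue F, G, I, L, M, Q, T → queue [F, G, I, L, M, Q, T]
Visit F; enqueue J, O, P, R → queue [G, I, L, M, Q, T, J, O, P, R]
Visit G; enqueue E, N, S → queue [I, L, M, Q, T, J, O, P, R, E, N, S]
Visit I → queue [L, M, Q, T, J, O, P, R, E, N, S]
Visit L → queue [M, Q, T, J, O, P, R, E, N, S]
Visit M; enqueue C, K → queue [Q, T, J, O, P, R, E, N, S, C, K]
Visit Q → queue [T, J, O, P, R, E, N, S, C, K]
Visit T → queue [J, O, P, R, E, N, S, C, K]
Visit J → queue [O, P, R, E, N, S, C, K]
Visit O → queue [P, R, E, N, S, C, K]
Visit P → queue [R, E, N, S, C, K]
Visit R → queue [E, N, S, C, K]
Visit E → queue [N, S, C, K]
Visit N → queue [S, C, K]
Visit S → queue [C, K]
Visit C; enqueue D → queue [K, D]
Visit K → queue [D]
Visit D → queue []

H, F, G, I, L, M, Q, T, J, O, P, R, E, N, S, C, K, D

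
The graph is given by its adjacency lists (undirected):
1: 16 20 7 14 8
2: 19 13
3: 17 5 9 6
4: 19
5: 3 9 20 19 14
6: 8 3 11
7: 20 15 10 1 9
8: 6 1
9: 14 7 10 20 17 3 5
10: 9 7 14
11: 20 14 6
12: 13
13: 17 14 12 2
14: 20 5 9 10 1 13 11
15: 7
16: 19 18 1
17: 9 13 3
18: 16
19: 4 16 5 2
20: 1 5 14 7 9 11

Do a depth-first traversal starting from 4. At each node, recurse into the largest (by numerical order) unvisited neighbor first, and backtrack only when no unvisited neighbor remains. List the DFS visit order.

Visit 4
4 → 19
19 → 16
16 → 18
16 → 1
1 → 20
20 → 14
14 → 13
13 → 17
17 → 9
9 → 10
10 → 7
7 → 15
9 → 5
5 → 3
3 → 6
6 → 11
6 → 8
13 → 12
13 → 2

4, 19, 16, 18, 1, 20, 14, 13, 17, 9, 10, 7, 15, 5, 3, 6, 11, 8, 12, 2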